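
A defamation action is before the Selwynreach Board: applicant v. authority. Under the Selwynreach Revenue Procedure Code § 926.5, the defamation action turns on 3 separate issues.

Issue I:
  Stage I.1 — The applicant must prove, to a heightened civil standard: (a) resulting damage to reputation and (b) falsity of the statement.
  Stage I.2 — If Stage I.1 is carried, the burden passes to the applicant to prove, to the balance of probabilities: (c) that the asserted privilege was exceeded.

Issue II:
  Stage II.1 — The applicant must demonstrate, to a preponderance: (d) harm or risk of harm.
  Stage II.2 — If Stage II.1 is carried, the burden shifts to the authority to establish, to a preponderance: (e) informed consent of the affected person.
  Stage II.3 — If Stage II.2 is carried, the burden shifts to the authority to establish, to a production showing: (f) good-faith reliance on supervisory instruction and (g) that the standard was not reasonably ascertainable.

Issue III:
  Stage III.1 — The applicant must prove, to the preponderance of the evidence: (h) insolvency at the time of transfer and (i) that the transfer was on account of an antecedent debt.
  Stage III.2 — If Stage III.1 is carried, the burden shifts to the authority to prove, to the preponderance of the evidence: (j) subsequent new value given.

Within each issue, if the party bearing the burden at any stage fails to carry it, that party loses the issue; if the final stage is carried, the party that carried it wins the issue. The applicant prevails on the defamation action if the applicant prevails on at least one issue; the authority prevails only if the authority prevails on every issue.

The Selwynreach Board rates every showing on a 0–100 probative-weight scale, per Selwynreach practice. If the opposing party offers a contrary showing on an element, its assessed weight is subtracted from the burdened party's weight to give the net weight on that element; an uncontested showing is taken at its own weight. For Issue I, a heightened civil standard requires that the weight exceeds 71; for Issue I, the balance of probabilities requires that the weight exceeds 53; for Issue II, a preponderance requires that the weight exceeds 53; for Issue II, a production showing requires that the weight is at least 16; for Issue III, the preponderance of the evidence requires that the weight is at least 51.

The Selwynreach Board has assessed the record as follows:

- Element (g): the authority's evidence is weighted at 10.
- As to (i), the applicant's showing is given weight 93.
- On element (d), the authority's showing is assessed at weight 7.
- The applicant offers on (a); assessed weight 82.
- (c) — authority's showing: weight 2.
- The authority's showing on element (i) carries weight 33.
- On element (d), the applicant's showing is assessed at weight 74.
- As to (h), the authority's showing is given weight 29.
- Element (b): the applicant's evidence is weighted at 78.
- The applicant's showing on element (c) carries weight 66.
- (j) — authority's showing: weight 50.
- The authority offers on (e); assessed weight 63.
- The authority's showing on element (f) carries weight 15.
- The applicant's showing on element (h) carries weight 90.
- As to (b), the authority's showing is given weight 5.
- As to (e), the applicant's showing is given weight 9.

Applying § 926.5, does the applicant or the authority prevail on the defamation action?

applicant

— Issue I —
Stage I.1 — burden on applicant; standard: a heightened civil standard (weight exceeds 71).
    (a): 82 > 71 [met]
    (b): 78 − 5 = 73 > 71 [met]
  Stage I.1 is satisfied; the applicant continues to bear the burden.
Stage I.2 — burden on applicant; standard: the balance of probabilities (weight exceeds 53).
    (c): 66 − 2 = 64 > 53 [met]
  Stage I.2 carried; the final stage is satisfied.
Every stage carried; the applicant prevails on this issue.
— Issue II —
Stage II.1 (applicant, a preponderance, weight exceeds 53): (d) net 74−7=67 > 53 — meets.
  All elements met. The burden passes to the authority.
Stage II.2 (authority, a preponderance, weight exceeds 53): (e) net 63−9=54 > 53 — meets.
  Stage II.2 is satisfied; the authority continues to bear the burden.
Stage II.3 (authority, a production showing, weight is at least 16): (f) 15 < 16 — fails; (g) 10 < 16 — fails.
  Stage II.3 not carried; the authority fails its burden.
The analysis ends at Stage II.3; the applicant prevails on this issue.
— Issue III —
At Stage III.1 the applicant must meet the preponderance of the evidence (weight is at least 51): on (h) the weight is 90 less the opposing 29 gives net 61, which does reach 51, so (h) meets the standard; on (i) the weight is 93 less the opposing 33 gives net 60, ≥ 51, so (i) meets the standard.
  Stage III.1 is satisfied; the onus moves to the authority.
At Stage III.2 the authority must meet the preponderance of the evidence (weight is at least 51): on (j) the weight is 50, which does not reach 51, so (j) does not meet the standard.
  The authority does not carry Stage III.2.
The analysis ends at Stage III.2; the applicant prevails on this issue.
Per-issue: Issue I → applicant; Issue II → applicant; Issue III → applicant. The applicant must prevail on at least one issue; overall, the applicant prevails.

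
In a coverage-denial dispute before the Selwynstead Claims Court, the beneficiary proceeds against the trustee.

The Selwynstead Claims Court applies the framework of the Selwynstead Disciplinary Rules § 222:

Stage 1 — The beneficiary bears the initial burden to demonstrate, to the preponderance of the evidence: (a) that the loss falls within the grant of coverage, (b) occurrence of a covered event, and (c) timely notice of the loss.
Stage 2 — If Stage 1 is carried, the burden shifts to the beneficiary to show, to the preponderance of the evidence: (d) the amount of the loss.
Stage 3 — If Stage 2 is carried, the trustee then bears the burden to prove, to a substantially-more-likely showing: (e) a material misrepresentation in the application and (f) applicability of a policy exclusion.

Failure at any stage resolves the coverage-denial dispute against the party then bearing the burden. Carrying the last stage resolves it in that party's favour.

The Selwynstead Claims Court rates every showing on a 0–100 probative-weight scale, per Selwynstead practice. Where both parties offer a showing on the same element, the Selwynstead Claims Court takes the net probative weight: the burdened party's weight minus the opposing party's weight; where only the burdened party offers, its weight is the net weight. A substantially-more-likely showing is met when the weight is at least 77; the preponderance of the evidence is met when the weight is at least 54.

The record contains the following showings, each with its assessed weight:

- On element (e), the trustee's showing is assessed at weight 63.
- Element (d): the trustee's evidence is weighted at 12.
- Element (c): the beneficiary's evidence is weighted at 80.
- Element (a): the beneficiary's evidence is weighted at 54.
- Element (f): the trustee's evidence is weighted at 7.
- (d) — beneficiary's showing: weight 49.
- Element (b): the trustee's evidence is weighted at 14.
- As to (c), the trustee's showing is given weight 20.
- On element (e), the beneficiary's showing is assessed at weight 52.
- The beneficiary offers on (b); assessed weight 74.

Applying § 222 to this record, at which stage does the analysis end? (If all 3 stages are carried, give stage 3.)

stage 2

At Stage 1 the beneficiary must meet the preponderance of the evidence (weight is at least 54): on (a) the weight is 54, which does reach 54, so (a) meets the standard; on (b) the weight is 74 less the opposing 14 gives net 60, which does reach 54, so (b) meets the standard; on (c) the weight is 80 less the opposing 20 gives net 60, ≥ 54, so (c) meets the standard.
  Stage 1 is satisfied; the beneficiary continues to bear the burden.
At Stage 2 the beneficiary must meet the preponderance of the evidence (weight is at least 54): on (d) the weight is 49 less the opposing 12 gives net 37, which does not reach 54, so (d) does not meet the standard.
  The beneficiary does not carry Stage 2.
The trustee prevails.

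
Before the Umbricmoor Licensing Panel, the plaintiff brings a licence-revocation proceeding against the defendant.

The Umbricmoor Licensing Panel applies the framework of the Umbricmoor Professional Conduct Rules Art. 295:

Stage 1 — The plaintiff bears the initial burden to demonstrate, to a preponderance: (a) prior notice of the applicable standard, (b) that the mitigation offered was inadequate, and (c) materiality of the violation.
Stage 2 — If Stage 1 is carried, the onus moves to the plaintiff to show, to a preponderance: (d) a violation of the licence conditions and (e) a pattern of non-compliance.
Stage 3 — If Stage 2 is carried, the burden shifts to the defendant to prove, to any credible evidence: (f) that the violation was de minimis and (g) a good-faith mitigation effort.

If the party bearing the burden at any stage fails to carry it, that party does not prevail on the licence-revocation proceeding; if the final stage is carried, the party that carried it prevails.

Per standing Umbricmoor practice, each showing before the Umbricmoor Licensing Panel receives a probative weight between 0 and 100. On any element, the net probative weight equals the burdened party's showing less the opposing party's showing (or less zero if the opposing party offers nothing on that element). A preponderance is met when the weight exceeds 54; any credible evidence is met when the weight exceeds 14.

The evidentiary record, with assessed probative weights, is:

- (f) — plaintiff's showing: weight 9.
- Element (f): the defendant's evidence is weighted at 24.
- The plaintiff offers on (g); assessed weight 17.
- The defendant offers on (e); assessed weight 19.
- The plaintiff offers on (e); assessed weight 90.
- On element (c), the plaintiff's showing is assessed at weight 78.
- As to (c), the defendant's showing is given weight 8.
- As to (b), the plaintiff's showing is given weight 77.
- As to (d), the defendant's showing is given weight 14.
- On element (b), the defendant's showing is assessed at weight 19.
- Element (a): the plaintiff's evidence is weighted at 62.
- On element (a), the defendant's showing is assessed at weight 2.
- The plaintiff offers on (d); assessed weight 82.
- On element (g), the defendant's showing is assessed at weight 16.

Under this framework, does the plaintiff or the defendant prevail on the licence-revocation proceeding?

Stage 1 (plaintiff, a preponderance, weight exceeds 54): (a) net 62−2=60 > 54 — meets; (b) net 77−19=58 > 54 — meets; (c) net 78−8=70 > 54 — meets.
  Stage 1 carried; the burden remains with the plaintiff.
Stage 2 (plaintiff, a preponderance, weight exceeds 54): (d) net 82−14=68 > 54 — meets; (e) net 90−19=71 > 54 — meets.
  The plaintiff carries Stage 2; the defendant now bears the burden.
Stage 3 (defendant, any credible evidence, weight exceeds 14): (f) net 24−9=15 > 14 — meets; (g) net 16−17=-1 ≤ 14 — fails.
  Stage 3 not carried; the defendant fails its burden.
The plaintiff prevails.

plaintiff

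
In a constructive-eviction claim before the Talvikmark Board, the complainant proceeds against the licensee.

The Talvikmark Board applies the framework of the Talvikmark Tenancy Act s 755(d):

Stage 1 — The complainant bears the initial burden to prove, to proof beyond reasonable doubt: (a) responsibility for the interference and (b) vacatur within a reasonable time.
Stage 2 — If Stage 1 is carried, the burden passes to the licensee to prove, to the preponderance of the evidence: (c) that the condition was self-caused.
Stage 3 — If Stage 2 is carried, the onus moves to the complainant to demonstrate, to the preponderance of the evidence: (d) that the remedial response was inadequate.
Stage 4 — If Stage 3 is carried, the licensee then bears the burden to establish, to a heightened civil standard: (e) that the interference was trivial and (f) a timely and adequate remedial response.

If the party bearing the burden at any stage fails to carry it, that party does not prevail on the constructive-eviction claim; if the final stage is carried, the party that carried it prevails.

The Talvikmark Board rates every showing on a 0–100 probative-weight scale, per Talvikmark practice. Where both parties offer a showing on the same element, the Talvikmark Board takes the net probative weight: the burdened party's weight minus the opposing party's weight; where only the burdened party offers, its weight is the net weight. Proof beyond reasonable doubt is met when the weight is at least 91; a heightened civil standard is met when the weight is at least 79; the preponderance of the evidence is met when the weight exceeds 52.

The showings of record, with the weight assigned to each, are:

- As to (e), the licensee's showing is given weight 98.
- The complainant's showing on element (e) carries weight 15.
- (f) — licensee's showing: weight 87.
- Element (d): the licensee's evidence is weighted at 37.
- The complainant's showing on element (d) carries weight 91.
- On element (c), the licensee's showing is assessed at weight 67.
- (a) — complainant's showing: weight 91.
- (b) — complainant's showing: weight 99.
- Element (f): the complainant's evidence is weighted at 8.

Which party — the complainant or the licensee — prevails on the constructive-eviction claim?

licensee

Stage 1 (complainant, proof beyond reasonable doubt, weight is at least 91): (a) 91 ≥ 91 — meets; (b) 99 ≥ 91 — meets.
  All elements met. The burden passes to the licensee.
Stage 2 (licensee, the preponderance of the evidence, weight exceeds 52): (c) 67 > 52 — meets.
  Stage 2 carried; the burden shifts to the complainant.
Stage 3 (complainant, the preponderance of the evidence, weight exceeds 52): (d) net 91−37=54 > 52 — meets.
  Stage 3 carried; the burden shifts to the licensee.
Stage 4 (licensee, a heightened civil standard, weight is at least 79): (e) net 98−15=83 ≥ 79 — meets; (f) net 87−8=79 ≥ 79 — meets.
  The licensee carries the last stage.
With every stage satisfied, the licensee prevails.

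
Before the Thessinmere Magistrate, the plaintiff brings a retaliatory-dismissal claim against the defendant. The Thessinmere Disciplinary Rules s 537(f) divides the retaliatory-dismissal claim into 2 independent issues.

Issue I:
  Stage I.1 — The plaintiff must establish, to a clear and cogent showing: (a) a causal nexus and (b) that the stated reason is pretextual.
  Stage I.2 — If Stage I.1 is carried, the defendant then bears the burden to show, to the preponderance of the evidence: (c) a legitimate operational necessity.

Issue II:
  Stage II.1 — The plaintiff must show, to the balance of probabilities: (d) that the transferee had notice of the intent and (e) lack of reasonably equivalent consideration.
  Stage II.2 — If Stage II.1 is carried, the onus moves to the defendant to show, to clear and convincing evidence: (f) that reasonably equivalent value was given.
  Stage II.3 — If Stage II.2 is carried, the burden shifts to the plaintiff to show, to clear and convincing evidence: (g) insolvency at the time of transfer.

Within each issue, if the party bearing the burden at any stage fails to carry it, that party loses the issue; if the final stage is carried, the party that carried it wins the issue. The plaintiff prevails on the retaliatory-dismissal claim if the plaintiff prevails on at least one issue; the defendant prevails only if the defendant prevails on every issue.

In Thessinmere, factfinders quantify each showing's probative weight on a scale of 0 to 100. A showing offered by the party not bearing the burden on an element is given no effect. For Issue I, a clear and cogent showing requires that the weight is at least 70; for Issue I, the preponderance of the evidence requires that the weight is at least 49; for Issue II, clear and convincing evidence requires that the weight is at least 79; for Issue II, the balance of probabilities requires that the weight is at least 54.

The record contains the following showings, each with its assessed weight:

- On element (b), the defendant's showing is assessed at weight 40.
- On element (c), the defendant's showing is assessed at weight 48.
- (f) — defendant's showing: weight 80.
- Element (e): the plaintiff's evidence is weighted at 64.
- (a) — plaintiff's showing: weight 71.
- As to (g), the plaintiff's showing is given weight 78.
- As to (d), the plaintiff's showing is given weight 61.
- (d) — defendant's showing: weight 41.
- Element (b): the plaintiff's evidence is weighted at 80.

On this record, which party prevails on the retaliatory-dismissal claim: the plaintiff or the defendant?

— Issue I —
At Stage I.1 the plaintiff must meet a clear and cogent showing (weight is at least 70): on (a) the weight is 71, ≥ 70, so (a) meets the standard; on (b) the weight is 80 (the defendant's 40 is given no effect), which does reach 70, so (b) meets the standard.
  All elements met. The burden passes to the defendant.
At Stage I.2 the defendant must meet the preponderance of the evidence (weight is at least 49): on (c) the weight is 48, which does not reach 49, so (c) does not meet the standard.
  Not every element is met, so the defendant fails to carry Stage I.2.
So the plaintiff prevails on this issue.
— Issue II —
Stage II.1 — burden on plaintiff; standard: the balance of probabilities (weight is at least 54).
    (d): 61 (defendant's 41 disregarded) ≥ 54 [met]
    (e): 64 ≥ 54 [met]
  Stage II.1 is satisfied; the onus moves to the defendant.
Stage II.2 — burden on defendant; standard: clear and convincing evidence (weight is at least 79).
    (f): 80 ≥ 79 [met]
  All elements met. The burden passes to the plaintiff.
Stage II.3 — burden on plaintiff; standard: clear and convincing evidence (weight is at least 79).
    (g): 78 < 79 [not met]
  Stage II.3 not carried; the plaintiff fails its burden.
The defendant prevails on this issue.
Per-issue: Issue I → plaintiff; Issue II → defendant. The plaintiff must prevail on at least one issue; overall, the plaintiff prevails.

plaintiff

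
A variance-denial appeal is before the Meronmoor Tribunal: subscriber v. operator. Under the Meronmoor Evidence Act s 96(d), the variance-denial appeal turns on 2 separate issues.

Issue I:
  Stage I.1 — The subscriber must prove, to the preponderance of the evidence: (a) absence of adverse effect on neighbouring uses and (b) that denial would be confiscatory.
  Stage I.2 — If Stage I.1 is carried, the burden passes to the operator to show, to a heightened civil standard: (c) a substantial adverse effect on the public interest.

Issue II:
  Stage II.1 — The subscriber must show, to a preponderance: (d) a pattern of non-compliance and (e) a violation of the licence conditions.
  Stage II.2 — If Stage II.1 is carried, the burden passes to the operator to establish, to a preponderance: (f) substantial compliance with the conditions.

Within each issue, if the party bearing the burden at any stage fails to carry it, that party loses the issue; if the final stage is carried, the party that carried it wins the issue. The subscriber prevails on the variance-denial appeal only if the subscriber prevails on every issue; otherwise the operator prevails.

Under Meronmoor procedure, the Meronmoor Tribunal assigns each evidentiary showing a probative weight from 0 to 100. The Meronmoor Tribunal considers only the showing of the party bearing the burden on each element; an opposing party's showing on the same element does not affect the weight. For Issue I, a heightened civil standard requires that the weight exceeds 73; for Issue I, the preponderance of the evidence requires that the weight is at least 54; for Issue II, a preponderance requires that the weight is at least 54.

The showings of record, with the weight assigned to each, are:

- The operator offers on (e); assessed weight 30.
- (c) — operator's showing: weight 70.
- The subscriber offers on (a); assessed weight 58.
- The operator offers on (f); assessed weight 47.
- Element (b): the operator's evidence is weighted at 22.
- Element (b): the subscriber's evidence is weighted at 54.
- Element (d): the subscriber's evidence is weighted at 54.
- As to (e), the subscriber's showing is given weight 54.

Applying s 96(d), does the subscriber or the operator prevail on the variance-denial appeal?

subscriber

— Issue I —
At Stage I.1 the subscriber must meet the preponderance of the evidence (weight is at least 54): on (a) the weight is 58, which does reach 54, so (a) meets the standard; on (b) the weight is 54 (the operator's 22 is given no effect), ≥ 54, so (b) meets the standard.
  Stage I.1 is satisfied; the onus moves to the operator.
At Stage I.2 the operator must meet a heightened civil standard (weight exceeds 73): on (c) the weight is 70, which does not exceed 73, so (c) does not meet the standard.
  Not every element is met, so the operator fails to carry Stage I.2.
So the subscriber prevails on this issue.
— Issue II —
At Stage II.1 the subscriber must meet a preponderance (weight is at least 54): on (d) the weight is 54, ≥ 54, so (d) meets the standard; on (e) the weight is 54 (the operator's 30 is given no effect), which does reach 54, so (e) meets the standard.
  Stage II.1 carried; the burden shifts to the operator.
At Stage II.2 the operator must meet a preponderance (weight is at least 54): on (f) the weight is 47, < 54, so (f) does not meet the standard.
  Stage II.2 not carried; the operator fails its burden.
The analysis ends at Stage II.2; the subscriber prevails on this issue.
Per-issue: Issue I → subscriber; Issue II → subscriber. The subscriber must prevail on every issue; overall, the subscriber prevails.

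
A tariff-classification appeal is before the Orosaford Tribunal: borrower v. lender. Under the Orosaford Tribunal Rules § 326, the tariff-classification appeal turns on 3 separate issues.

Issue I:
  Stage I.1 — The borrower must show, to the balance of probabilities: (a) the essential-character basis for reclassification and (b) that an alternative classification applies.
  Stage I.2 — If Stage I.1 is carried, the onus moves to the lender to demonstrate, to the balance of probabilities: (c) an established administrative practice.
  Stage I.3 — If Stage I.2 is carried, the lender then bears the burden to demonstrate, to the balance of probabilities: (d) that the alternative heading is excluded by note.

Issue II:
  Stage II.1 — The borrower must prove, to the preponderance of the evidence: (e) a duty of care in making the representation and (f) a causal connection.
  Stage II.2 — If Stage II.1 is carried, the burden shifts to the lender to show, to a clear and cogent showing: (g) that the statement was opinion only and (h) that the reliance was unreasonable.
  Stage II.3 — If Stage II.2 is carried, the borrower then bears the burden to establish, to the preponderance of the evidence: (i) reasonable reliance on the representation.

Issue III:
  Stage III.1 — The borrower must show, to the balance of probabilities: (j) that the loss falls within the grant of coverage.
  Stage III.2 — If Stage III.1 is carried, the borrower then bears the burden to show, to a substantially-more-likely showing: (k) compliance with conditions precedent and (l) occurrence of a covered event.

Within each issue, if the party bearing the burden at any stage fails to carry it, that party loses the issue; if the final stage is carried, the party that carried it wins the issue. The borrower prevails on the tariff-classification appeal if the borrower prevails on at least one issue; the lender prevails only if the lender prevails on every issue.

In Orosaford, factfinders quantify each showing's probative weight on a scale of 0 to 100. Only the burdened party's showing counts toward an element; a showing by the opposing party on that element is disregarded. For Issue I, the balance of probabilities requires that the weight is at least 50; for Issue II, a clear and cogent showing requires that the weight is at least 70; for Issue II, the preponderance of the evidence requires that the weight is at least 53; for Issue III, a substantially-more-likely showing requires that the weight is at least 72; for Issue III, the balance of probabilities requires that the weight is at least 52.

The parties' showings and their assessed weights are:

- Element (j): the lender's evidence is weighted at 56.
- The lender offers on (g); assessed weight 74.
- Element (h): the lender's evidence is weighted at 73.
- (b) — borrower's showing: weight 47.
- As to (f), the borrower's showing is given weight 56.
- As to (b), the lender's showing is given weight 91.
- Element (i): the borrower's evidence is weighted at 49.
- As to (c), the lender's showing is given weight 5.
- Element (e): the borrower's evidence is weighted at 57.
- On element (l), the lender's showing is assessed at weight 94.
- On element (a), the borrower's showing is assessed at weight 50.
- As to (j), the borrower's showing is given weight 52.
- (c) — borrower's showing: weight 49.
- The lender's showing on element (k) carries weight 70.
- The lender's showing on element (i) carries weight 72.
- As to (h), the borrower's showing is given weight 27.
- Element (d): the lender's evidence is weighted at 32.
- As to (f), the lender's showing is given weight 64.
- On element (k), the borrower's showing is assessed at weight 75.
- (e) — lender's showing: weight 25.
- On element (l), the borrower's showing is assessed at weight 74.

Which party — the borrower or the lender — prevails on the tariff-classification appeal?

— Issue I —
At Stage I.1 the borrower must meet the balance of probabilities (weight is at least 50): on (a) the weight is 50, which does reach 50, so (a) meets the standard; on (b) the weight is 47 (the lender's 91 is given no effect), which does not reach 50, so (b) does not meet the standard.
  Stage I.1 not carried; the borrower fails its burden.
The lender prevails on this issue.
— Issue II —
Stage II.1 — burden on borrower; standard: the preponderance of the evidence (weight is at least 53).
    (e): 57 (lender's 25 disregarded) ≥ 53 [met]
    (f): 56 (lender's 64 disregarded) ≥ 53 [met]
  Stage II.1 carried; the burden shifts to the lender.
Stage II.2 — burden on lender; standard: a clear and cogent showing (weight is at least 70).
    (g): 74 ≥ 70 [met]
    (h): 73 (borrower's 27 disregarded) ≥ 70 [met]
  Stage II.2 carried; the burden shifts to the borrower.
Stage II.3 — burden on borrower; standard: the preponderance of the evidence (weight is at least 53).
    (i): 49 (lender's 72 disregarded) < 53 [not met]
  Stage II.3 not carried; the borrower fails its burden.
The lender prevails on this issue.
— Issue III —
Stage III.1 — burden on borrower; standard: the balance of probabilities (weight is at least 52).
    (j): 52 (lender's 56 disregarded) ≥ 52 [met]
  Stage III.1 carried; the burden remains with the borrower.
Stage III.2 — burden on borrower; standard: a substantially-more-likely showing (weight is at least 72).
    (k): 75 (lender's 70 disregarded) ≥ 72 [met]
    (l): 74 (lender's 94 disregarded) ≥ 72 [met]
  The borrower carries the last stage.
Every stage carried; the borrower prevails on this issue.
Per-issue: Issue I → lender; Issue II → lender; Issue III → borrower. The borrower must prevail on at least one issue; overall, the borrower prevails.

borrower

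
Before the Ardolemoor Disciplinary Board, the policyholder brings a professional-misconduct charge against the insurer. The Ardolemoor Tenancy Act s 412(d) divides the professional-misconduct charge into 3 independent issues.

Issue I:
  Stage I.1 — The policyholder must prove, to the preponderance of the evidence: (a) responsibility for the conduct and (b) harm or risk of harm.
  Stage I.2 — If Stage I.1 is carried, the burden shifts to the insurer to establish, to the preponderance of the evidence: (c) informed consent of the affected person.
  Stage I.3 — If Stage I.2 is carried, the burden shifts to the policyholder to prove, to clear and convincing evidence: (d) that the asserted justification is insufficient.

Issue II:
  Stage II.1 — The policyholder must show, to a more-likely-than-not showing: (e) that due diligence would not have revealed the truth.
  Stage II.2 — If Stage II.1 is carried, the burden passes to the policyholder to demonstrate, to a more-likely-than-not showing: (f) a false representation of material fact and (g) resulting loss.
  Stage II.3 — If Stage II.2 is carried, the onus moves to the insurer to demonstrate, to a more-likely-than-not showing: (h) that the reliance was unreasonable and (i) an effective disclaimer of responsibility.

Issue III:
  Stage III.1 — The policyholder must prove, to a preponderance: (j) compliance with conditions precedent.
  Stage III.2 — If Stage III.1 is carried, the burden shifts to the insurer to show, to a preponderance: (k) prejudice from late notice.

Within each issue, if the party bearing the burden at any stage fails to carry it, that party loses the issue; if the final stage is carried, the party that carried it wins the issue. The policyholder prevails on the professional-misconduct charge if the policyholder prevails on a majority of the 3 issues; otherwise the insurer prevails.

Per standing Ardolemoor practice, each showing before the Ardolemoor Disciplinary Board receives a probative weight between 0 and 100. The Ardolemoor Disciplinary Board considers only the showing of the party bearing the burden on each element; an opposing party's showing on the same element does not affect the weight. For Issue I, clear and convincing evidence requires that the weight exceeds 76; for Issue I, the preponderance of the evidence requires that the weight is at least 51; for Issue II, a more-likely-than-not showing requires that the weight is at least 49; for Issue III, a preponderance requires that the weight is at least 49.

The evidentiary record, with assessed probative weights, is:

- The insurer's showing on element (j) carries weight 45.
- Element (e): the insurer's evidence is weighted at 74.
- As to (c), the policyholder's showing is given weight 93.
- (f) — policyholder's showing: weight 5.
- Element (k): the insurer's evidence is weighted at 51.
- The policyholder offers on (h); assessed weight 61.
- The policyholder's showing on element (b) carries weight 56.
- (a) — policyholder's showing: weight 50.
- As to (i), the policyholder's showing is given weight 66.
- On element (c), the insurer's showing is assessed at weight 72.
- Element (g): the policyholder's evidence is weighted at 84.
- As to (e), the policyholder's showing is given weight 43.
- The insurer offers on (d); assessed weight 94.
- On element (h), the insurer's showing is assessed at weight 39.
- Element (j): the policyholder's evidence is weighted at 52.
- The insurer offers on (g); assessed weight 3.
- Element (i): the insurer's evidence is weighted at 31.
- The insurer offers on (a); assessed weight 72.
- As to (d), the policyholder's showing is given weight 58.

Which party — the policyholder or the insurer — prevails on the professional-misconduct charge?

insurer

— Issue I —
Stage I.1 (policyholder, the preponderance of the evidence, weight is at least 51): (a) 50 (insurer's 72 disregarded) < 51 — fails; (b) 56 ≥ 51 — meets.
  Stage I.1 not carried; the policyholder fails its burden.
So the insurer prevails on this issue.
— Issue II —
Stage II.1 — burden on policyholder; standard: a more-likely-than-not showing (weight is at least 49).
    (e): 43 (insurer's 74 disregarded) < 49 [not met]
  The policyholder does not carry Stage II.1.
The insurer prevails on this issue.
— Issue III —
At Stage III.1 the policyholder must meet a preponderance (weight is at least 49): on (j) the weight is 52 (the insurer's 45 is given no effect), which does reach 49, so (j) meets the standard.
  Stage III.1 carried; the burden shifts to the insurer.
At Stage III.2 the insurer must meet a preponderance (weight is at least 49): on (k) the weight is 51, ≥ 49, so (k) meets the standard.
  Stage III.2 carried; the final stage is satisfied.
With every stage satisfied, the insurer prevails on this issue.
Per-issue: Issue I → insurer; Issue II → insurer; Issue III → insurer. The policyholder must prevail on a majority of issues; overall, the insurer prevails.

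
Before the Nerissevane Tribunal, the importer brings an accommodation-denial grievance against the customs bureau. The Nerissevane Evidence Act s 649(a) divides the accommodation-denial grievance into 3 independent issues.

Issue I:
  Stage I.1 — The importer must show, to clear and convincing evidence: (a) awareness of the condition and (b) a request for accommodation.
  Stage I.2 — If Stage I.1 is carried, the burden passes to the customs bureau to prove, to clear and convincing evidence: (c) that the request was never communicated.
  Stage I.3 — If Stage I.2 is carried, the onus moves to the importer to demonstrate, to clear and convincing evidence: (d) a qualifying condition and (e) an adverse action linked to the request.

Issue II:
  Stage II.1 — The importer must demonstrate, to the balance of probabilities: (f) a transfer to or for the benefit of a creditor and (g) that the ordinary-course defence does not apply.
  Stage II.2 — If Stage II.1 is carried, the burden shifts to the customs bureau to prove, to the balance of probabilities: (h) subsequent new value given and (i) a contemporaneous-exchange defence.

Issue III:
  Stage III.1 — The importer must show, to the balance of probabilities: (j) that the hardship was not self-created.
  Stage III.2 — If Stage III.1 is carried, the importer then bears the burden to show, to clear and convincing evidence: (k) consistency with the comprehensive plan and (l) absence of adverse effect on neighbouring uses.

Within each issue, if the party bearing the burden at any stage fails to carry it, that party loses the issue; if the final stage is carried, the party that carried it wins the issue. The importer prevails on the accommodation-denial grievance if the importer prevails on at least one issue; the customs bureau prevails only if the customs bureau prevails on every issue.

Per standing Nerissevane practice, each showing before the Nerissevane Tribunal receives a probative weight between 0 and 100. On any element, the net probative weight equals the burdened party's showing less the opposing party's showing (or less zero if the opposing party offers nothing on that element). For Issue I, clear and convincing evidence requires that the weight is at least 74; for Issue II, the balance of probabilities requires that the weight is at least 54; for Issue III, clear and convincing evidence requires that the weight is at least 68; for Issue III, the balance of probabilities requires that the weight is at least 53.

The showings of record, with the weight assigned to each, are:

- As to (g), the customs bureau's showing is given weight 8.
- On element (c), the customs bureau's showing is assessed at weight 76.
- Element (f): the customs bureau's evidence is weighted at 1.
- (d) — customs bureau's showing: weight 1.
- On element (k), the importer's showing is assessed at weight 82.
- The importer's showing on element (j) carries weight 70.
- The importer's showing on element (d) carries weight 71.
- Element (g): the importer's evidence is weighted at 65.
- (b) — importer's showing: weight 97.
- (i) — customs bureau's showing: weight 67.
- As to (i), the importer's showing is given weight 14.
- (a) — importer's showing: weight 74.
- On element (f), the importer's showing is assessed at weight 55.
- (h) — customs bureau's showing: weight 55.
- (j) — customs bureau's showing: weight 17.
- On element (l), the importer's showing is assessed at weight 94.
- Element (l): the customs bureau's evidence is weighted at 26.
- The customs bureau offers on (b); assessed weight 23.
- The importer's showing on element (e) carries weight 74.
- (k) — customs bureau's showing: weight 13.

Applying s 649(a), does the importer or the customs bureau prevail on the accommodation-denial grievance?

importer

— Issue I —
Stage I.1 — burden on importer; standard: clear and convincing evidence (weight is at least 74).
    (a): 74 ≥ 74 [met]
    (b): 97 − 23 = 74 ≥ 74 [met]
  Stage I.1 carried; the burden shifts to the customs bureau.
Stage I.2 — burden on customs bureau; standard: clear and convincing evidence (weight is at least 74).
    (c): 76 ≥ 74 [met]
  The customs bureau carries Stage I.2; the importer now bears the burden.
Stage I.3 — burden on importer; standard: clear and convincing evidence (weight is at least 74).
    (d): 71 − 1 = 70 < 74 [not met]
    (e): 74 ≥ 74 [met]
  The importer does not carry Stage I.3.
The customs bureau prevails on this issue.
— Issue II —
At Stage II.1 the importer must meet the balance of probabilities (weight is at least 54): on (f) the weight is 55 less the opposing 1 gives net 54, ≥ 54, so (f) meets the standard; on (g) the weight is 65 less the opposing 8 gives net 57, which does reach 54, so (g) meets the standard.
  All elements met. The burden passes to the customs bureau.
At Stage II.2 the customs bureau must meet the balance of probabilities (weight is at least 54): on (h) the weight is 55, which does reach 54, so (h) meets the standard; on (i) the weight is 67 less the opposing 14 gives net 53, < 54, so (i) does not meet the standard.
  Not every element is met, so the customs bureau fails to carry Stage II.2.
The analysis ends at Stage II.2; the importer prevails on this issue.
— Issue III —
Stage III.1 — burden on importer; standard: the balance of probabilities (weight is at least 53).
    (j): 70 − 17 = 53 ≥ 53 [met]
  Stage III.1 carried; the burden remains with the importer.
Stage III.2 — burden on importer; standard: clear and convincing evidence (weight is at least 68).
    (k): 82 − 13 = 69 ≥ 68 [met]
    (l): 94 − 26 = 68 ≥ 68 [met]
  Stage III.2 carried; the final stage is satisfied.
All stages carried — the importer prevails on this issue.
Per-issue: Issue I → customs bureau; Issue II → importer; Issue III → importer. The importer must prevail on at least one issue; overall, the importer prevails.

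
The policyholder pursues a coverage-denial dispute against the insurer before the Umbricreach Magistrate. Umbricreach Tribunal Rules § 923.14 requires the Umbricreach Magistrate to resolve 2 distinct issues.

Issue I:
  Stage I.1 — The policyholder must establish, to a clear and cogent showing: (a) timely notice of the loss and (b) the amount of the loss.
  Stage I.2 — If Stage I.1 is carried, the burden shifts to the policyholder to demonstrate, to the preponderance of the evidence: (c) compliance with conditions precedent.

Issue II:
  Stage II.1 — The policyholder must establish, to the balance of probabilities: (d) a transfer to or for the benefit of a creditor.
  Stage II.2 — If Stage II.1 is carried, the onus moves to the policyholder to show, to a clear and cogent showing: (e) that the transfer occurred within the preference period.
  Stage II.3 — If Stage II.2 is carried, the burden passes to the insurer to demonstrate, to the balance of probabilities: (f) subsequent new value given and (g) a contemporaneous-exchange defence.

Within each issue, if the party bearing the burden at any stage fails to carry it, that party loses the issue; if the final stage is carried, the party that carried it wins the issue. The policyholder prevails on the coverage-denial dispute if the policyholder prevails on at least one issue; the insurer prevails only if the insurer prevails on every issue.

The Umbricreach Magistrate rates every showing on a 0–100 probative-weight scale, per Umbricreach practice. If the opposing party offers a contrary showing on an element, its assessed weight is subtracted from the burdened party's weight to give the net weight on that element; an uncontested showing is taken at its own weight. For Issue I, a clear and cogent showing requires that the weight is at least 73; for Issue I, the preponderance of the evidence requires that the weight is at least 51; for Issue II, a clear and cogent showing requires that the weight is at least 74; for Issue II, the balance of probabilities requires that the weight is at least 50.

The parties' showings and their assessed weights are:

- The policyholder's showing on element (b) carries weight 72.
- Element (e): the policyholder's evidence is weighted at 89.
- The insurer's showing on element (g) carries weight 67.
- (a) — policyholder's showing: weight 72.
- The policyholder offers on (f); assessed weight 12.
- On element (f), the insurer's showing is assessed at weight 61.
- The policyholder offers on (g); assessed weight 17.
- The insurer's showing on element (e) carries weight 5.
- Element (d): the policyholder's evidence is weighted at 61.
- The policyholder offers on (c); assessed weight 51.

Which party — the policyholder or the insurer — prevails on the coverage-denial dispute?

— Issue I —
Stage I.1 (policyholder, a clear and cogent showing, weight is at least 73): (a) 72 < 73 — fails; (b) 72 < 73 — fails.
  Not every element is met, so the policyholder fails to carry Stage I.1.
The analysis ends at Stage I.1; the insurer prevails on this issue.
— Issue II —
Stage II.1 (policyholder, the balance of probabilities, weight is at least 50): (d) 61 ≥ 50 — meets.
  Stage II.1 carried; the burden remains with the policyholder.
Stage II.2 (policyholder, a clear and cogent showing, weight is at least 74): (e) net 89−5=84 ≥ 74 — meets.
  Stage II.2 carried; the burden shifts to the insurer.
Stage II.3 (insurer, the balance of probabilities, weight is at least 50): (f) net 61−12=49 < 50 — fails; (g) net 67−17=50 ≥ 50 — meets.
  Stage II.3 not carried; the insurer fails its burden.
The analysis ends at Stage II.3; the policyholder prevails on this issue.
Per-issue: Issue I → insurer; Issue II → policyholder. The policyholder must prevail on at least one issue; overall, the policyholder prevails.

policyholder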